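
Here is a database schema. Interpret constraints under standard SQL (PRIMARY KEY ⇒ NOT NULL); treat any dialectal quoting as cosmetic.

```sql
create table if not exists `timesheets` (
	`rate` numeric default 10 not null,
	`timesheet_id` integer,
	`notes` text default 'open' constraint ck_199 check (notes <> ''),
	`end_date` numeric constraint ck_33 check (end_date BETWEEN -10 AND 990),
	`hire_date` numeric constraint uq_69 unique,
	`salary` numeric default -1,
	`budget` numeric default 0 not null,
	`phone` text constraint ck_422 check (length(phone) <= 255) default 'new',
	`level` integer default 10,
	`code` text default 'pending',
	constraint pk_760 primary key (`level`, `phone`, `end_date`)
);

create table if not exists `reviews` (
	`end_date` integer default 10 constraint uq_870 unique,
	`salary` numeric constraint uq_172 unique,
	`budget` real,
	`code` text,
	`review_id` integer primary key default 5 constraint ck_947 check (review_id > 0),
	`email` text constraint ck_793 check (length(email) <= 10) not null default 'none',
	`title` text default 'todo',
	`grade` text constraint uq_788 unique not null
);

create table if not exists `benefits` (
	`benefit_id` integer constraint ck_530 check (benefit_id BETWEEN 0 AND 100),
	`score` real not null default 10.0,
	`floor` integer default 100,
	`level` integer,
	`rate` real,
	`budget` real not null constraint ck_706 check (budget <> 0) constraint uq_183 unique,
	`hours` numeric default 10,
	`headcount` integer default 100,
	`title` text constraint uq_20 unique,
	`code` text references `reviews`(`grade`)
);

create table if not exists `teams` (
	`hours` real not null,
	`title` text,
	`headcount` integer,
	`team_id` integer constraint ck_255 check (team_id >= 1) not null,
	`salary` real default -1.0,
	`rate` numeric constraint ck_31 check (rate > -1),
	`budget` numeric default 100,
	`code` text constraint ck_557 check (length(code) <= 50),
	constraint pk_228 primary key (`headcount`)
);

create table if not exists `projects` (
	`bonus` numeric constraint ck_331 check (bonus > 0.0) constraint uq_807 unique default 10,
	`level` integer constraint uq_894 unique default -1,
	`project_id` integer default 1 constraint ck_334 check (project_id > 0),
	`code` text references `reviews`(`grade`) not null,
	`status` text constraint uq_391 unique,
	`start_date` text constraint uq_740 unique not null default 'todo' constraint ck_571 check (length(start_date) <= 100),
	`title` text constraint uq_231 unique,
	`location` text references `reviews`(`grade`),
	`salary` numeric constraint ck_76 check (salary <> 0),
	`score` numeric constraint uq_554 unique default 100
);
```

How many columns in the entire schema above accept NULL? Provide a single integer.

31

timesheets: 5 nullable (timesheet_id, notes, hire_date, salary, code — PK (level, phone, end_date) and explicit NOT NULL columns excluded).
reviews: 5 nullable (end_date, salary, budget, code, title — PK (review_id) and explicit NOT NULL columns excluded).
benefits: 8 nullable (benefit_id, floor, level, rate, hours, headcount, title, code — PK none and explicit NOT NULL columns excluded).
teams: 5 nullable (title, salary, rate, budget, code — PK (headcount) and explicit NOT NULL columns excluded).
projects: 8 nullable (bonus, level, project_id, status, title, location, salary, score — PK none and explicit NOT NULL columns excluded).
Total: 5 + 5 + 8 + 5 + 8 = 31.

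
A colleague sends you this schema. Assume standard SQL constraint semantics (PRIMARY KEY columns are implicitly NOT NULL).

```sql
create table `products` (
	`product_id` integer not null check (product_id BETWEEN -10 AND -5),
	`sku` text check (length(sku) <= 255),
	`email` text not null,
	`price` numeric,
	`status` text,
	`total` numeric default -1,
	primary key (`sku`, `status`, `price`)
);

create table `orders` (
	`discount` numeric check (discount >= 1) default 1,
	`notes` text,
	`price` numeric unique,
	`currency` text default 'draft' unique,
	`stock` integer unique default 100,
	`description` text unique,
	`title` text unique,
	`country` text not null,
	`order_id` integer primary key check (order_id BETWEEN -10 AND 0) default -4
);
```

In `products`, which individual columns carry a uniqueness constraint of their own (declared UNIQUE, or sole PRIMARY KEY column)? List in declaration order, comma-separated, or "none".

- product_id: no UNIQUE or single-column PK constraint.
- sku: part of a composite PRIMARY KEY — only the tuple is unique, not this column on its own.
- email: no UNIQUE or single-column PK constraint.
- price: part of a composite PRIMARY KEY — only the tuple is unique, not this column on its own.
- status: part of a composite PRIMARY KEY — only the tuple is unique, not this column on its own.
- total: no UNIQUE or single-column PK constraint.

none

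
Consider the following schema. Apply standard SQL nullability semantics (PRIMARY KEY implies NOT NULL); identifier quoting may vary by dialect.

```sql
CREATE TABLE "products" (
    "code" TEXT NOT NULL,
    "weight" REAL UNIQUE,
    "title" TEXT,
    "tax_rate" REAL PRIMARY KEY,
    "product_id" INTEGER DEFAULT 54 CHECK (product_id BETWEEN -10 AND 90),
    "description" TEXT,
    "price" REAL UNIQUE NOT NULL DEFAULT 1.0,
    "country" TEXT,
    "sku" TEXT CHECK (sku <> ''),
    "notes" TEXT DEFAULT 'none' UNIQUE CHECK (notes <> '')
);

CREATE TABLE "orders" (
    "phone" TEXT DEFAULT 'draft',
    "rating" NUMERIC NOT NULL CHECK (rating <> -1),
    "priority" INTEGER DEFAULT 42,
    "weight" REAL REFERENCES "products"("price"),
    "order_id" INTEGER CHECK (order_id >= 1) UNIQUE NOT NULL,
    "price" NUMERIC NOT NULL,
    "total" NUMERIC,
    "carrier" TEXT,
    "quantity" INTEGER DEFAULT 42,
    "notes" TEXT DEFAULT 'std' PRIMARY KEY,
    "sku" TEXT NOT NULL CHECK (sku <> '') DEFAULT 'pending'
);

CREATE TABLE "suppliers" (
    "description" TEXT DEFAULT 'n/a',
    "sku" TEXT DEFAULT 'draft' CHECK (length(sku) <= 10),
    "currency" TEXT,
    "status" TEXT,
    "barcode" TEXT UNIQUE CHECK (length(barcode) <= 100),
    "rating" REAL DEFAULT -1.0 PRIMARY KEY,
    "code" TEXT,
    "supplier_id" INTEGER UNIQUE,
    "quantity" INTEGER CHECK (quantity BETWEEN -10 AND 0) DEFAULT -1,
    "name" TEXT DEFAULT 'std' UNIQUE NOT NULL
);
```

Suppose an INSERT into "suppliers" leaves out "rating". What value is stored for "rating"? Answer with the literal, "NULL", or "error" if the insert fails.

rating has an explicit DEFAULT -1.0.
When the column is omitted from an INSERT, that default is used.

-1.0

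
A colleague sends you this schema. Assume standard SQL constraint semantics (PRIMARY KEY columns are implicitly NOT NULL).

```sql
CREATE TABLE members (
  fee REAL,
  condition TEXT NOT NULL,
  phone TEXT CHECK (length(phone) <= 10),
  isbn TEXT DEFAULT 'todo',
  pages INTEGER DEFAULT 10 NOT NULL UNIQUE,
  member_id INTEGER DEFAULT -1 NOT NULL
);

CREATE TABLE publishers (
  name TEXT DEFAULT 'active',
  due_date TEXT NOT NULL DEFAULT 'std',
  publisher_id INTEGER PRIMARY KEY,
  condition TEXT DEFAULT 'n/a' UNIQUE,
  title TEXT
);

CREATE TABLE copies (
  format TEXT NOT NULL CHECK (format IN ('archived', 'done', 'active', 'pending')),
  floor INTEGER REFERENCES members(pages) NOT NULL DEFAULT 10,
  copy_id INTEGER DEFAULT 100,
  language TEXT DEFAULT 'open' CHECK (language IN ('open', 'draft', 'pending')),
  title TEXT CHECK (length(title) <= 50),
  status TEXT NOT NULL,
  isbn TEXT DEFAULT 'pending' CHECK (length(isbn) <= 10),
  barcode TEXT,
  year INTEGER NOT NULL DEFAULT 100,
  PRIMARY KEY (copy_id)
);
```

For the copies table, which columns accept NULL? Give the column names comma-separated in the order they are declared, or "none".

language, title, isbn, barcode

- format: declared NOT NULL → not nullable.
- floor: declared NOT NULL → not nullable.
- copy_id: part of the PRIMARY KEY, which implies NOT NULL → not nullable.
- language: CHECK does not forbid NULL (a CHECK constraint passes when its expression is NULL) → nullable.
- title: CHECK does not forbid NULL (a CHECK constraint passes when its expression is NULL) → nullable.
- status: declared NOT NULL → not nullable.
- isbn: CHECK does not forbid NULL (a CHECK constraint passes when its expression is NULL) → nullable.
- barcode: no NOT NULL constraint applies → nullable.
- year: declared NOT NULL → not nullable.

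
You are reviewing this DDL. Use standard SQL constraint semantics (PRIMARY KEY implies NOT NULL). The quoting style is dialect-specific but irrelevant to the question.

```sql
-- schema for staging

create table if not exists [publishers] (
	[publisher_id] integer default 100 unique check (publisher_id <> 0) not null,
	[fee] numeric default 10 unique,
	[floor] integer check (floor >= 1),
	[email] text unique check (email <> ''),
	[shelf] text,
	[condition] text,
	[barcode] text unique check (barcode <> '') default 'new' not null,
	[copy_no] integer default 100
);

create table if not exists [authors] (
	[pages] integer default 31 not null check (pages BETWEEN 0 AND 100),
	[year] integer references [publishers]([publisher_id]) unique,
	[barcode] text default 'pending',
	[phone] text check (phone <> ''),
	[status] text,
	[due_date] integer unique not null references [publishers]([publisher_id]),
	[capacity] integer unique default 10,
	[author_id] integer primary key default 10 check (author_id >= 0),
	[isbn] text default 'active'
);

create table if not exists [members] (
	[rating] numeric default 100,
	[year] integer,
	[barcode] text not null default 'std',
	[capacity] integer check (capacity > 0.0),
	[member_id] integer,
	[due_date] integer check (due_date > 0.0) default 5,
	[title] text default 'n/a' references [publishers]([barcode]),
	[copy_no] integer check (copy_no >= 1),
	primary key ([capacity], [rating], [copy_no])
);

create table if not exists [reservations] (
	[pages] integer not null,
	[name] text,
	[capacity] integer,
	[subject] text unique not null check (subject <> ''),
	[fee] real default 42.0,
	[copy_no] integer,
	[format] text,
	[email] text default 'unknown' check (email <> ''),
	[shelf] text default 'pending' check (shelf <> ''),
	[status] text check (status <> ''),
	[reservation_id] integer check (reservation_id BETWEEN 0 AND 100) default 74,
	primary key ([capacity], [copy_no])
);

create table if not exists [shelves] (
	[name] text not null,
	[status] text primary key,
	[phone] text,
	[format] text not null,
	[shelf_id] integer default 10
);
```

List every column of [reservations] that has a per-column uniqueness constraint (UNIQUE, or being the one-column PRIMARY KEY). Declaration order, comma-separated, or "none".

- pages: no UNIQUE or single-column PK constraint.
- name: no UNIQUE or single-column PK constraint.
- capacity: part of a composite PRIMARY KEY — only the tuple is unique, not this column on its own.
- subject: declared UNIQUE → unique.
- fee: no UNIQUE or single-column PK constraint.
- copy_no: part of a composite PRIMARY KEY — only the tuple is unique, not this column on its own.
- format: no UNIQUE or single-column PK constraint.
- email: no UNIQUE or single-column PK constraint.
- shelf: no UNIQUE or single-column PK constraint.
- status: no UNIQUE or single-column PK constraint.
- reservation_id: no UNIQUE or single-column PK constraint.

subject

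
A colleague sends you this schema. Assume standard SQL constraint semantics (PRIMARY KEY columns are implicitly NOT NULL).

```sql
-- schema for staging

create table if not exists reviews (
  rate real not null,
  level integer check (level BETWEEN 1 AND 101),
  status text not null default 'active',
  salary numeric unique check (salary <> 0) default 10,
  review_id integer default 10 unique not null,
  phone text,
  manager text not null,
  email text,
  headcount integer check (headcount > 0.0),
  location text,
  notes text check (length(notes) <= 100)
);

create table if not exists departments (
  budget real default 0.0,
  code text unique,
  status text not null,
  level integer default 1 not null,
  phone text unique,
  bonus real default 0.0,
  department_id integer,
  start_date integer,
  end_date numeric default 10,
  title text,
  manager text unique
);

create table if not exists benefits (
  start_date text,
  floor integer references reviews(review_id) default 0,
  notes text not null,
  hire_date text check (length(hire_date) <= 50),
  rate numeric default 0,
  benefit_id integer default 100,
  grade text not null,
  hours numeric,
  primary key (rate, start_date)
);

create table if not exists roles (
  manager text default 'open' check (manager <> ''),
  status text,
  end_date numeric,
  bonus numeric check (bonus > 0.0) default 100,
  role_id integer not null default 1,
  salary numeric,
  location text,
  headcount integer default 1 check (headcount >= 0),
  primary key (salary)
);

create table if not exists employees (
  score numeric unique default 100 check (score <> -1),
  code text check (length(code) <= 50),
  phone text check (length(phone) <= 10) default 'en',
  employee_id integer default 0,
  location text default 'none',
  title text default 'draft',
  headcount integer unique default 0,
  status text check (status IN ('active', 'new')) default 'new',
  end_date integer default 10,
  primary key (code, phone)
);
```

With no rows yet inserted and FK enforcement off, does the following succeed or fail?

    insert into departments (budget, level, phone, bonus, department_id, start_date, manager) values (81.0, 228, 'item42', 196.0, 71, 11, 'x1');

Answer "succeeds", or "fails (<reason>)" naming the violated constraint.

status is omitted from the column list and has no DEFAULT, so it would receive NULL.
But status is declared NOT NULL.

fails (NOT NULL on status)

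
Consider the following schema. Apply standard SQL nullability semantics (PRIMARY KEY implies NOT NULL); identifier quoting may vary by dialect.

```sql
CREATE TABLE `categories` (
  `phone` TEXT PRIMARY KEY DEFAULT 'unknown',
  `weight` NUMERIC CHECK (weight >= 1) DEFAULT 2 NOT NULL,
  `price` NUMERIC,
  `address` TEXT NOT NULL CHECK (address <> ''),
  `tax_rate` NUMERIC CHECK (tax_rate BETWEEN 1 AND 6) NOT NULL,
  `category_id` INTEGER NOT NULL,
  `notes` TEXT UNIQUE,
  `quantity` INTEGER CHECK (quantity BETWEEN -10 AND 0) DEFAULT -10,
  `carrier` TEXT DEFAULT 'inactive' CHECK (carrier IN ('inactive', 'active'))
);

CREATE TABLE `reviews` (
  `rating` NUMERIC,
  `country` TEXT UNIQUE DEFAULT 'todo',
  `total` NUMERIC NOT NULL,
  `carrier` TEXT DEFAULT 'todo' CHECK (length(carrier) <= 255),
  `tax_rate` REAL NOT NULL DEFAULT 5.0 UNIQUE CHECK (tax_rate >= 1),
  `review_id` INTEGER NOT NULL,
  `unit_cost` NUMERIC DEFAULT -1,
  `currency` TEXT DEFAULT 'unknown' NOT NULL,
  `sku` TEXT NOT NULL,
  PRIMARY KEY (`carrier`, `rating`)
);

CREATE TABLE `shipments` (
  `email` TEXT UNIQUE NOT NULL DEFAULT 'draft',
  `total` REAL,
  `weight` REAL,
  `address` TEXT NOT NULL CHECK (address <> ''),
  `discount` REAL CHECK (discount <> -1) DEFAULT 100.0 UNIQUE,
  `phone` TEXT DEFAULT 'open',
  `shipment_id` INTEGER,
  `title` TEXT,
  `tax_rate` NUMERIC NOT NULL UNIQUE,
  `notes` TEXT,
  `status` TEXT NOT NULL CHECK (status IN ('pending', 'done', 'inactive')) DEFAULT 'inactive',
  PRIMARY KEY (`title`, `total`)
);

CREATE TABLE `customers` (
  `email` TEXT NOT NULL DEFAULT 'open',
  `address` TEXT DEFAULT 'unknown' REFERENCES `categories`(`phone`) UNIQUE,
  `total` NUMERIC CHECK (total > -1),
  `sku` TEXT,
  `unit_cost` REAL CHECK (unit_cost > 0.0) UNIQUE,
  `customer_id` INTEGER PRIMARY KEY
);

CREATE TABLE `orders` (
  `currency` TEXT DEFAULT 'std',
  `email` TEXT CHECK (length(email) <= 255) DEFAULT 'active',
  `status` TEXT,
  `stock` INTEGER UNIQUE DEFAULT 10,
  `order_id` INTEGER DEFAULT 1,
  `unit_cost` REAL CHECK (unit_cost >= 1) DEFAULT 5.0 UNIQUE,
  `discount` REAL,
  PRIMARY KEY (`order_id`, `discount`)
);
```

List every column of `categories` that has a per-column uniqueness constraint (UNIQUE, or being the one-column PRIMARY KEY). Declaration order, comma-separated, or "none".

phone, notes

- phone: single-column PRIMARY KEY → unique.
- weight: no UNIQUE or single-column PK constraint.
- price: no UNIQUE or single-column PK constraint.
- address: no UNIQUE or single-column PK constraint.
- tax_rate: no UNIQUE or single-column PK constraint.
- category_id: no UNIQUE or single-column PK constraint.
- notes: declared UNIQUE → unique.
- quantity: no UNIQUE or single-column PK constraint.
- carrier: no UNIQUE or single-column PK constraint.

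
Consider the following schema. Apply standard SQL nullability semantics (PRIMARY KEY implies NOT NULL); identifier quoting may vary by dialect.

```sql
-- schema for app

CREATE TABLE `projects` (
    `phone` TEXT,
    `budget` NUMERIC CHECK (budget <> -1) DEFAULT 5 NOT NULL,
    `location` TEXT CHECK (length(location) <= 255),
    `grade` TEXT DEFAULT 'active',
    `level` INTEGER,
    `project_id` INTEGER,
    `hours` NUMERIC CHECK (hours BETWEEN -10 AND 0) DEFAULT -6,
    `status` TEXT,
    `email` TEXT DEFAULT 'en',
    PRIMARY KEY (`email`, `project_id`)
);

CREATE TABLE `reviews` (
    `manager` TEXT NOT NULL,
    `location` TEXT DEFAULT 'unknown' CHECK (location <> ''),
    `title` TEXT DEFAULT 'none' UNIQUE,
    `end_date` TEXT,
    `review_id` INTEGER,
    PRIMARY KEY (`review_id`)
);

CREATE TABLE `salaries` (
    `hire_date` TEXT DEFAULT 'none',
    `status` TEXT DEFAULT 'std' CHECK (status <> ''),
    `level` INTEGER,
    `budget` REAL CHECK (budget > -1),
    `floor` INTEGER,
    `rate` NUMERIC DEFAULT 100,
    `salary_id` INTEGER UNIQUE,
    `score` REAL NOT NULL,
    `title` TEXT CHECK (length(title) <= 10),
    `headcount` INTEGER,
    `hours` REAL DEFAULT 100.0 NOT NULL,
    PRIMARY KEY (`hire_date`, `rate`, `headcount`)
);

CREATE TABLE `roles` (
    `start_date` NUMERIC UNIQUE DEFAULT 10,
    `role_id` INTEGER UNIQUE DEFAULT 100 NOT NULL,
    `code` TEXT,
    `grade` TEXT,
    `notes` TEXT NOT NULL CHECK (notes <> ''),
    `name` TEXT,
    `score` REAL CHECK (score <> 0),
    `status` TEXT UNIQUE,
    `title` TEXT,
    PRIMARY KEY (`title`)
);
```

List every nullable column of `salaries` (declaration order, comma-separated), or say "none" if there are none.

- hire_date: part of the PRIMARY KEY, which implies NOT NULL → not nullable.
- status: CHECK does not forbid NULL (a CHECK constraint passes when its expression is NULL) → nullable.
- level: no NOT NULL constraint applies → nullable.
- budget: CHECK does not forbid NULL (a CHECK constraint passes when its expression is NULL) → nullable.
- floor: no NOT NULL constraint applies → nullable.
- rate: part of the PRIMARY KEY, which implies NOT NULL → not nullable.
- salary_id: UNIQUE does not imply NOT NULL → nullable.
- score: declared NOT NULL → not nullable.
- title: CHECK does not forbid NULL (a CHECK constraint passes when its expression is NULL) → nullable.
- headcount: part of the PRIMARY KEY, which implies NOT NULL → not nullable.
- hours: declared NOT NULL → not nullable.

status, level, budget, floor, salary_id, title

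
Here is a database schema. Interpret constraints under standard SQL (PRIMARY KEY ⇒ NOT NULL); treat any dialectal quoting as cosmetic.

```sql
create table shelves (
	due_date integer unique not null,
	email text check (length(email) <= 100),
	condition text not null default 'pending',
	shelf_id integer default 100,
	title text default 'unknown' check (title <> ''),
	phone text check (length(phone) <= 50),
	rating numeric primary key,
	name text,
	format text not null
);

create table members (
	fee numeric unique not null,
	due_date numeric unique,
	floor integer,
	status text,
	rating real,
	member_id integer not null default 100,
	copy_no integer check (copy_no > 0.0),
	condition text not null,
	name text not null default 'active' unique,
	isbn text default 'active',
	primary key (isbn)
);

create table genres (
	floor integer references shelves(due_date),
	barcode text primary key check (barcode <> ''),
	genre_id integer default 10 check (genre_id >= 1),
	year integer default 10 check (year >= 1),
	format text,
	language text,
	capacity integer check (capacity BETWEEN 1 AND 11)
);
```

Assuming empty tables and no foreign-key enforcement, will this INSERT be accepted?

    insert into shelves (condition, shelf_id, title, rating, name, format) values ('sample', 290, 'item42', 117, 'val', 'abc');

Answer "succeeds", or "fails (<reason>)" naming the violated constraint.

due_date is omitted from the column list and has no DEFAULT, so it would receive NULL.
But due_date is declared NOT NULL.

fails (NOT NULL on due_date)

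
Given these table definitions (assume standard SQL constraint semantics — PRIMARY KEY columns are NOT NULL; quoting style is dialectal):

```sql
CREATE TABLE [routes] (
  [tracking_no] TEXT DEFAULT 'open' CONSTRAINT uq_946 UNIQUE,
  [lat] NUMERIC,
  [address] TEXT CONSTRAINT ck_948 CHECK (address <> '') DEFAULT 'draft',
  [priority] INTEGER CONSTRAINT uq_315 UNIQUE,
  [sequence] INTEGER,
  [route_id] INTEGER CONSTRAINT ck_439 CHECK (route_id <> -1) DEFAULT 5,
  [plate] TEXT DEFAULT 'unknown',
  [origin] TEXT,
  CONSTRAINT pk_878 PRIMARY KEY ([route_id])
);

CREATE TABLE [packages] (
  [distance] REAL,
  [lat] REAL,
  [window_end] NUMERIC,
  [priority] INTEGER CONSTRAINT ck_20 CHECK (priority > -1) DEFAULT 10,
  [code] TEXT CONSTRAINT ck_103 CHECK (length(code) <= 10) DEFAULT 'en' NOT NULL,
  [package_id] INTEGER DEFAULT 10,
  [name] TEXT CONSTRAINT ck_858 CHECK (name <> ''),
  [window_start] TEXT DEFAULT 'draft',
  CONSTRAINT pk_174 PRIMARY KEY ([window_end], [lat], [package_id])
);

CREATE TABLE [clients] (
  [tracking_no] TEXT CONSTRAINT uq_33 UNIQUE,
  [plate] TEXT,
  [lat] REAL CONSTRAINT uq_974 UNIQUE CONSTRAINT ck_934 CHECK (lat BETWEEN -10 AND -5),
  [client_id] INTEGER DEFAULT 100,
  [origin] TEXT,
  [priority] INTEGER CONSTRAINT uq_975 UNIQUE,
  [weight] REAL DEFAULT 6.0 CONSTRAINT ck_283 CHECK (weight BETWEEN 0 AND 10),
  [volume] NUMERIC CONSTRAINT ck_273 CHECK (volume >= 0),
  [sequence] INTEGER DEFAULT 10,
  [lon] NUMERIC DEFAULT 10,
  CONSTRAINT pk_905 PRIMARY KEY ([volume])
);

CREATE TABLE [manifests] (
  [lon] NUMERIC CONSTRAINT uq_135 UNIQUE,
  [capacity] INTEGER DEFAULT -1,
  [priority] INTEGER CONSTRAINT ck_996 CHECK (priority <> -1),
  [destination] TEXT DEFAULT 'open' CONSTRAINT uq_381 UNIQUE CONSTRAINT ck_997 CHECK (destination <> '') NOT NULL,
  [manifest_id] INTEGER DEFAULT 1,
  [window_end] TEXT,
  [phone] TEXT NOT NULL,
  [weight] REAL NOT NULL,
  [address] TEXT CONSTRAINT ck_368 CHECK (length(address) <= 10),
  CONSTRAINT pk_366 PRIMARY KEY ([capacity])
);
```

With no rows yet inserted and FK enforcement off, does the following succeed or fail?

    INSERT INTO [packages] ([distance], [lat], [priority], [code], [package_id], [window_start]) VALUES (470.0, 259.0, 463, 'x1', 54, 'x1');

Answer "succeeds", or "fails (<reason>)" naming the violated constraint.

window_end is omitted from the column list and has no DEFAULT, so it would receive NULL.
But window_end is part of the PRIMARY KEY (implied NOT NULL).

fails (NOT NULL on window_end)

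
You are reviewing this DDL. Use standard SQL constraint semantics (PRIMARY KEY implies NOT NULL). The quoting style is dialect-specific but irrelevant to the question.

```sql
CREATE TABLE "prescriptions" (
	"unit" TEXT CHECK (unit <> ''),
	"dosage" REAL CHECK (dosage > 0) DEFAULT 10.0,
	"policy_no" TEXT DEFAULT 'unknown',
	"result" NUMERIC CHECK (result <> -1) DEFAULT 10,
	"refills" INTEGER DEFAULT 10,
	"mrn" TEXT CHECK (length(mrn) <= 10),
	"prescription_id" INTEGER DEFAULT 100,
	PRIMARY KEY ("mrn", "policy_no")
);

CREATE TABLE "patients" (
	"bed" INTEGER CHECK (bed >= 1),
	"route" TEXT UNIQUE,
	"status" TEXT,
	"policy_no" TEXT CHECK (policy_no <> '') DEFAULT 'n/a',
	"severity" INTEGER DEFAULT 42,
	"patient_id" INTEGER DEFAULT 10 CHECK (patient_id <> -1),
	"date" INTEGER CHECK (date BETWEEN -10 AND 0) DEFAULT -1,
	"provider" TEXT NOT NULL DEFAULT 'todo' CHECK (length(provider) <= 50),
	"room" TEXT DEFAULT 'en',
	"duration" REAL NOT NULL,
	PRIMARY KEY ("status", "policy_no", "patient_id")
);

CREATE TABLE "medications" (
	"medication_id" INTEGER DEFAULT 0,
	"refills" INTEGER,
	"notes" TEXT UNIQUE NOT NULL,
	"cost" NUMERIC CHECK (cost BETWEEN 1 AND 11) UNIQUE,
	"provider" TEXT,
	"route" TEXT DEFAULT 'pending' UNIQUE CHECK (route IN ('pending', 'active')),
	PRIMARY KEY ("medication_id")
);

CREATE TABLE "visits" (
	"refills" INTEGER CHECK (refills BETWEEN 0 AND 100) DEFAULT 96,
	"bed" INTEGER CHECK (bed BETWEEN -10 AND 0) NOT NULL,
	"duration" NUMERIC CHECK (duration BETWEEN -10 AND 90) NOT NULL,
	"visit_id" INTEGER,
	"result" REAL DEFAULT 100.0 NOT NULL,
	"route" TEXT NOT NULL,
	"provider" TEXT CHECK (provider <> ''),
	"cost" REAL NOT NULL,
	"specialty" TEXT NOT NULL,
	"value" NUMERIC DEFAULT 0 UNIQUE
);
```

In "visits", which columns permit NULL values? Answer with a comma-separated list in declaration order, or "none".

- refills: CHECK does not forbid NULL (a CHECK constraint passes when its expression is NULL) → nullable.
- bed: declared NOT NULL → not nullable.
- duration: declared NOT NULL → not nullable.
- visit_id: no NOT NULL constraint applies → nullable.
- result: declared NOT NULL → not nullable.
- route: declared NOT NULL → not nullable.
- provider: CHECK does not forbid NULL (a CHECK constraint passes when its expression is NULL) → nullable.
- cost: declared NOT NULL → not nullable.
- specialty: declared NOT NULL → not nullable.
- value: UNIQUE does not imply NOT NULL → nullable.

refills, visit_id, provider, value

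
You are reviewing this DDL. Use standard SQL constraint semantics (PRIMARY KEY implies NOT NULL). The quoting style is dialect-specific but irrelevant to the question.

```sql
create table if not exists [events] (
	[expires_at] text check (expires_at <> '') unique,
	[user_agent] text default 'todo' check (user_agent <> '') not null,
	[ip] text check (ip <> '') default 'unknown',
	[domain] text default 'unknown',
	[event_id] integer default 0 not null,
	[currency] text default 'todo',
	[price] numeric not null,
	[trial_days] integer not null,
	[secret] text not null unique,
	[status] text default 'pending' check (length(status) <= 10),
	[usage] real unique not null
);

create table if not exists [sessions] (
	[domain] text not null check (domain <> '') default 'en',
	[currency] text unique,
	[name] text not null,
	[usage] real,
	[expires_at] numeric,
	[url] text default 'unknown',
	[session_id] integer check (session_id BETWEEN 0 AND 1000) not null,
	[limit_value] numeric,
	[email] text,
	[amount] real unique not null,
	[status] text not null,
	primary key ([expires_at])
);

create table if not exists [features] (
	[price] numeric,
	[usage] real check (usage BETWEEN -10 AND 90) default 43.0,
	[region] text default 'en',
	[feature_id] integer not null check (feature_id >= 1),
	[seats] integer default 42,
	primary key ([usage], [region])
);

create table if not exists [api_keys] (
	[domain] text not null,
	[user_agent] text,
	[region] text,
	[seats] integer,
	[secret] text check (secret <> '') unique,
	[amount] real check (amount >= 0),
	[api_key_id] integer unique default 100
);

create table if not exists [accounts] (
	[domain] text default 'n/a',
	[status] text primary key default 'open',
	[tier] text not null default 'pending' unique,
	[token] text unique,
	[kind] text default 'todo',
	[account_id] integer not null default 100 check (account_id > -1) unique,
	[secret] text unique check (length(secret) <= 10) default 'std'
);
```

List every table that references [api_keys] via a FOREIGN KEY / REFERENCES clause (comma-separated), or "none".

none

No REFERENCES clause anywhere in the schema names api_keys.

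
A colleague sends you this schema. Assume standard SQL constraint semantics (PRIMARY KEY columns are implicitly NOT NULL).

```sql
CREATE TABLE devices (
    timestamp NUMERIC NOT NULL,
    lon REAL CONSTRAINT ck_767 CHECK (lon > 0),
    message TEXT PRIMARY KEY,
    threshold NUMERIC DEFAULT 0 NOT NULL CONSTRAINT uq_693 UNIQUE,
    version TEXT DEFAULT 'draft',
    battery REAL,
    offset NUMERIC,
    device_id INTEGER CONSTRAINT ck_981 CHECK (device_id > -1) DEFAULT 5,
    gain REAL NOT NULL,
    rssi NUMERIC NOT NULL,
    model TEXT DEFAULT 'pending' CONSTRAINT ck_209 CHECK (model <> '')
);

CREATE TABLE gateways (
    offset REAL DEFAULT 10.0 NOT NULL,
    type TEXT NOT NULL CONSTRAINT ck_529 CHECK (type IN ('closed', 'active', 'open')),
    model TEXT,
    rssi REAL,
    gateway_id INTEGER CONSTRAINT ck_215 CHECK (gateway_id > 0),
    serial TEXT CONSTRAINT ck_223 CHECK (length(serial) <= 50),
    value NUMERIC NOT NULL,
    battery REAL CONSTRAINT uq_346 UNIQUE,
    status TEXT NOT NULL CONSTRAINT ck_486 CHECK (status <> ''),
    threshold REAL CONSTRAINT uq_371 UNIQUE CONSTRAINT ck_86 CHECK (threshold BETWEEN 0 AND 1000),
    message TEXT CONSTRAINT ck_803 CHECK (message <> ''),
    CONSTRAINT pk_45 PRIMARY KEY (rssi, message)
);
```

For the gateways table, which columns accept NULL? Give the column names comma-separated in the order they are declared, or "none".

model, gateway_id, serial, battery, threshold

- offset: declared NOT NULL → not nullable.
- type: declared NOT NULL → not nullable.
- model: no NOT NULL constraint applies → nullable.
- rssi: part of the PRIMARY KEY, which implies NOT NULL → not nullable.
- gateway_id: CHECK does not forbid NULL (a CHECK constraint passes when its expression is NULL) → nullable.
- serial: CHECK does not forbid NULL (a CHECK constraint passes when its expression is NULL) → nullable.
- value: declared NOT NULL → not nullable.
- battery: UNIQUE does not imply NOT NULL → nullable.
- status: declared NOT NULL → not nullable.
- threshold: CHECK does not forbid NULL (a CHECK constraint passes when its expression is NULL) → nullable.
- message: part of the PRIMARY KEY, which implies NOT NULL → not nullable.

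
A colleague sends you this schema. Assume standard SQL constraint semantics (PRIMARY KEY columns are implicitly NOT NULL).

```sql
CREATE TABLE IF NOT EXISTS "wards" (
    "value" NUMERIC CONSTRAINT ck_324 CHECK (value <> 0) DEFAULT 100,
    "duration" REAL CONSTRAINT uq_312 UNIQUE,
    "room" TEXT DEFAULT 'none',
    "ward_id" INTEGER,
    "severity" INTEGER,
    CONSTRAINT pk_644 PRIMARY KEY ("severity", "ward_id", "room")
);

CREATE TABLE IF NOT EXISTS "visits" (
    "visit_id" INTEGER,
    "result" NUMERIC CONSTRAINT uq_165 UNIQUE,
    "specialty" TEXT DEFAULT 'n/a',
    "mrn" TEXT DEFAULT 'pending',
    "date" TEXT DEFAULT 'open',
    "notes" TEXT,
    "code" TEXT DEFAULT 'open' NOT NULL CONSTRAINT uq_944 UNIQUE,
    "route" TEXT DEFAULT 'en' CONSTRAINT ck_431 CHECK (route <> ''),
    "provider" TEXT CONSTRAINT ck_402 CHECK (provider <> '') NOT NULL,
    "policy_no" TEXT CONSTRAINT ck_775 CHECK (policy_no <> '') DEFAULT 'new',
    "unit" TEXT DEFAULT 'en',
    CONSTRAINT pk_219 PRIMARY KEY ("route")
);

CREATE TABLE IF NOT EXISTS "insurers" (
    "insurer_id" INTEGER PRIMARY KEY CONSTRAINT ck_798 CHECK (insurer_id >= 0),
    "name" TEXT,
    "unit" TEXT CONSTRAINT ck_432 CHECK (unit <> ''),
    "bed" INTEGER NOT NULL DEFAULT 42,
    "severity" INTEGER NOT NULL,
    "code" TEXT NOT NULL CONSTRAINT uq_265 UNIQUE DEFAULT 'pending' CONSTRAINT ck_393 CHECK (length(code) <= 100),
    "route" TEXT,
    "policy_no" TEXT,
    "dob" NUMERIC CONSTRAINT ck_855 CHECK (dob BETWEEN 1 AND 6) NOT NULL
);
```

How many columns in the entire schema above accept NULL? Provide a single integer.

14

wards: 2 nullable (value, duration — PK (severity, ward_id, room) and explicit NOT NULL columns excluded).
visits: 8 nullable (visit_id, result, specialty, mrn, date, notes, policy_no, unit — PK (route) and explicit NOT NULL columns excluded).
insurers: 4 nullable (name, unit, route, policy_no — PK (insurer_id) and explicit NOT NULL columns excluded).
Total: 2 + 8 + 4 = 14.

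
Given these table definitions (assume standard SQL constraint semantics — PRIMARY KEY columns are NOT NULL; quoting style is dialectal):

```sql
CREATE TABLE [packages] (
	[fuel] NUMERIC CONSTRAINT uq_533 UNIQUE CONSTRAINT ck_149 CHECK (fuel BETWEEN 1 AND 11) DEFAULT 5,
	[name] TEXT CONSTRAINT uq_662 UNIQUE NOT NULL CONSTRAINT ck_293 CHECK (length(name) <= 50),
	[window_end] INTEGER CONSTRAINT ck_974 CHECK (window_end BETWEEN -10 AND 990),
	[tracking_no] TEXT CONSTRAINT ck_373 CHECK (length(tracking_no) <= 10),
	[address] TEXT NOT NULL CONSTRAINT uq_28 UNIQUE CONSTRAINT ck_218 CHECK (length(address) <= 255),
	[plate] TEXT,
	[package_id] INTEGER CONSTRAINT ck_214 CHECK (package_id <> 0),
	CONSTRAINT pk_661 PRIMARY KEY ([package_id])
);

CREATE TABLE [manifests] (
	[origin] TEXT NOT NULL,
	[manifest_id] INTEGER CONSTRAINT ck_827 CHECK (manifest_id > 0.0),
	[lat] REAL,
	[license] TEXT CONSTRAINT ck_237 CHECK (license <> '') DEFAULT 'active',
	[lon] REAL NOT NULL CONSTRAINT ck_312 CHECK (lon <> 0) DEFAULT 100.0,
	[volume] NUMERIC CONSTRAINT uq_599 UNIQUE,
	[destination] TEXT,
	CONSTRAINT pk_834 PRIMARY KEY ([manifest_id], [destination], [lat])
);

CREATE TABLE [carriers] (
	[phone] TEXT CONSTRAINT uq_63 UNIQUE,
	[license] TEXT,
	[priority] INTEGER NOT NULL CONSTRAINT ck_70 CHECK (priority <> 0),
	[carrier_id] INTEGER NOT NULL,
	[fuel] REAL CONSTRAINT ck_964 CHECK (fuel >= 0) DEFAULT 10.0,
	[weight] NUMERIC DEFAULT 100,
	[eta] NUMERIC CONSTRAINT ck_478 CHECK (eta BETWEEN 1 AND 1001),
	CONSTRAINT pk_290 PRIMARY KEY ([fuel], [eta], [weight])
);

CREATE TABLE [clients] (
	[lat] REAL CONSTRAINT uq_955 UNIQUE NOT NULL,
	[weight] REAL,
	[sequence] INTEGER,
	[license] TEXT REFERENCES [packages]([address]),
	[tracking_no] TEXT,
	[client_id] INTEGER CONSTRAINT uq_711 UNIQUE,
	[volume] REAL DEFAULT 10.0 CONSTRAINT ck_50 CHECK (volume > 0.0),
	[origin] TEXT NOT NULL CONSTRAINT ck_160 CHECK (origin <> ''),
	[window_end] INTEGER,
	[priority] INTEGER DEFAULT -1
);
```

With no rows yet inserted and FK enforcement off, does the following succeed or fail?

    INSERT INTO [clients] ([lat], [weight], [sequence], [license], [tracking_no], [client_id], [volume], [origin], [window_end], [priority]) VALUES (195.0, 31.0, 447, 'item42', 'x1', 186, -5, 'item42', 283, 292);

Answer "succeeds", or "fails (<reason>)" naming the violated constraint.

The value -5 for volume violates CHECK (volume > 0.0).

fails (CHECK on volume)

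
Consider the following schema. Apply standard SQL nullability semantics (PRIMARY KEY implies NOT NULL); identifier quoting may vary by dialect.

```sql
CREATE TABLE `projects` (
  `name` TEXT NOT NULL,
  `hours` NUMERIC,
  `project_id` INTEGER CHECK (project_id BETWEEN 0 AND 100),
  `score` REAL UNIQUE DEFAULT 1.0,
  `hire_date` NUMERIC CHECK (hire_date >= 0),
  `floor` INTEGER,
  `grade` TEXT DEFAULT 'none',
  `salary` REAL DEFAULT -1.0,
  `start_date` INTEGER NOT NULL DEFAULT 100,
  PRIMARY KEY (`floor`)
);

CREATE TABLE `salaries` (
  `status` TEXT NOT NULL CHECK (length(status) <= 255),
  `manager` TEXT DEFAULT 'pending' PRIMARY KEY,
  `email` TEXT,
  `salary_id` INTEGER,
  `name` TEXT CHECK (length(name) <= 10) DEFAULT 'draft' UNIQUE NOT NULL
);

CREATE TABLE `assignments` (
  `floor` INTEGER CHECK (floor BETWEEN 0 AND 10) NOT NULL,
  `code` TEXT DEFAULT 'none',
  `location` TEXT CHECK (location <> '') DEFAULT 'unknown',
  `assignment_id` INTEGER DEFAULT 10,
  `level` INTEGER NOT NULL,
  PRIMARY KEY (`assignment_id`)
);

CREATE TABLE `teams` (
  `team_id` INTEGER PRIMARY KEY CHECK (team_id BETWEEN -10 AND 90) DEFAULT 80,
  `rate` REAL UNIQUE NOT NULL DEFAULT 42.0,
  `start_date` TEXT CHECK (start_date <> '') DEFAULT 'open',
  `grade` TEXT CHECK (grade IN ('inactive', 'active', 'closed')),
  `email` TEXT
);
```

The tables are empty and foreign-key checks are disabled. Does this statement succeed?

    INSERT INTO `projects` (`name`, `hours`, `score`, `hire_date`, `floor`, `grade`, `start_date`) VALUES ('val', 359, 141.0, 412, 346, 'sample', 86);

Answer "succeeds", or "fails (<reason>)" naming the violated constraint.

NOT NULL columns: floor is supplied; name is supplied; start_date is supplied.
CHECK constraints: 412 satisfies (hire_date >= 0).
No constraint is violated.

succeeds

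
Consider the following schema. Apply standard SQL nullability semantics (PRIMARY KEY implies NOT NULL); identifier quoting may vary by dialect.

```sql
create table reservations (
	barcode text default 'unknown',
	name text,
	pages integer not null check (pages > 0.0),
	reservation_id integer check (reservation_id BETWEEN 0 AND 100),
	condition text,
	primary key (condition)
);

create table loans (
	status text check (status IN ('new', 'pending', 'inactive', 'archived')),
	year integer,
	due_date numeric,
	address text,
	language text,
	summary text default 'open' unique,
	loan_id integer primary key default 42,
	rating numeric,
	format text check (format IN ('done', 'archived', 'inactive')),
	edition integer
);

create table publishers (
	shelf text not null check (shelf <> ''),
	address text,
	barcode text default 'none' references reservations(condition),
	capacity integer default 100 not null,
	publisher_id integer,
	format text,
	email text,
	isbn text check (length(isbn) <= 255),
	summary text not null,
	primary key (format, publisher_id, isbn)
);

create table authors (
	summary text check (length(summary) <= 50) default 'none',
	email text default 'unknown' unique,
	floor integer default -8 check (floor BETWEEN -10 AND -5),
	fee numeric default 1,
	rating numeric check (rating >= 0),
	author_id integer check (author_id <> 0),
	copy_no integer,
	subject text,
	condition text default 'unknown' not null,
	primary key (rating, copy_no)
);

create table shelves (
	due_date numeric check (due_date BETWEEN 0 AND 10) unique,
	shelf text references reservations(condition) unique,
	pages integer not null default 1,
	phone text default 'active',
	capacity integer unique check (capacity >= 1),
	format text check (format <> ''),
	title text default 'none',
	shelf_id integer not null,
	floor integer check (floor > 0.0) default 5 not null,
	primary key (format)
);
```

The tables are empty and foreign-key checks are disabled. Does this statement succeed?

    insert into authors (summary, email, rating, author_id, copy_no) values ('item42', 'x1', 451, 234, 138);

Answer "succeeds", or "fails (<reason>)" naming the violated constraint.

NOT NULL columns: condition defaults to 'unknown'; copy_no is supplied; rating is supplied.
CHECK constraints: 'item42' satisfies (length(summary) <= 50); 451 satisfies (rating >= 0); 234 satisfies (author_id <> 0).
No constraint is violated.

succeeds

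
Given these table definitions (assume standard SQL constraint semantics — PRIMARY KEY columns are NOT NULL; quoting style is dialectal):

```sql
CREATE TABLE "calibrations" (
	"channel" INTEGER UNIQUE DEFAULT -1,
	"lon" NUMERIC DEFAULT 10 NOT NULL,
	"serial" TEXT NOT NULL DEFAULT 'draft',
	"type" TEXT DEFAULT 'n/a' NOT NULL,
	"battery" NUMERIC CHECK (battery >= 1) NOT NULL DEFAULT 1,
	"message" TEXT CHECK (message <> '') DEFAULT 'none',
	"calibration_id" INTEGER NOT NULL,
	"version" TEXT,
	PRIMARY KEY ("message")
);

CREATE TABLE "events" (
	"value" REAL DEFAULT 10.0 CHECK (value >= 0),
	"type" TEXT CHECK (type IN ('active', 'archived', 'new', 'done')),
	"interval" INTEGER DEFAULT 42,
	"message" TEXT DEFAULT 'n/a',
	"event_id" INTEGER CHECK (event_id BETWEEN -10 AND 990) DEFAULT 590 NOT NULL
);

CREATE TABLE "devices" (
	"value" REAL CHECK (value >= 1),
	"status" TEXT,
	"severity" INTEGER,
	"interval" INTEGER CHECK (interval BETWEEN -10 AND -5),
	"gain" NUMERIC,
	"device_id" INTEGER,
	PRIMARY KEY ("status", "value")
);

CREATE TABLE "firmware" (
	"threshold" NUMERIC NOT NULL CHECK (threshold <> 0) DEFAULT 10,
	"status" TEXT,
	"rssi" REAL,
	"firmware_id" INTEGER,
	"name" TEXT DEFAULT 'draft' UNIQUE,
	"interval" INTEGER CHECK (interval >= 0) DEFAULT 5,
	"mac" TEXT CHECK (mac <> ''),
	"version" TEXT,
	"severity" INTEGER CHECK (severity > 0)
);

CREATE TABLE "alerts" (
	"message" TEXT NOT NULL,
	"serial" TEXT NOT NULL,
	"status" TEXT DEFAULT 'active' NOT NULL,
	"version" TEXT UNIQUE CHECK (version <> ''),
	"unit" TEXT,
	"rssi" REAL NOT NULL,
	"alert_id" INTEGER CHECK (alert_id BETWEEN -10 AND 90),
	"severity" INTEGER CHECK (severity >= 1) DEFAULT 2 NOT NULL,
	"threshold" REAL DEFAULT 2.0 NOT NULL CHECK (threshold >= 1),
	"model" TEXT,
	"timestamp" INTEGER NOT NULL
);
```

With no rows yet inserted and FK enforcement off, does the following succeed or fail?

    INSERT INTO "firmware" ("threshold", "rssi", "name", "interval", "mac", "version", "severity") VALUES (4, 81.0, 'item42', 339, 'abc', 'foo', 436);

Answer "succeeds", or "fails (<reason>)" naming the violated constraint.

succeeds

NOT NULL columns: threshold is supplied.
CHECK constraints: 4 satisfies (threshold <> 0); 339 satisfies (interval >= 0); 'abc' satisfies (mac <> ''); 436 satisfies (severity > 0).
No constraint is violated.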